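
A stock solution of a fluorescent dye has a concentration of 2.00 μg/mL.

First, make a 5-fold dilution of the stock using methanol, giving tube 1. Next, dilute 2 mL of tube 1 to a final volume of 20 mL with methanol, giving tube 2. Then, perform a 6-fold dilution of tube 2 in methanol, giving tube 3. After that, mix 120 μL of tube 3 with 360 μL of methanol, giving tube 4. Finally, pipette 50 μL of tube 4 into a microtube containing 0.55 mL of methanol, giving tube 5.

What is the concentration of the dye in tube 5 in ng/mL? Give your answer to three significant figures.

Step 1: 5-fold → factor 5
Step 2: 2 mL brought to 20 mL → factor 20/2 = 10
Step 3: 6-fold → factor 6
Step 4: 120 μL + 360 μL = 480 μL total → factor 480/120 = 4
Step 5: 50 μL + 0.55 mL = 600 μL total → factor 600/50 = 12
Overall dilution factor = 5 × 10 × 6 × 4 × 12 = 14400
Final = 2.00 μg/mL / 14400 = 0.0001389 μg/mL = 0.139 ng/mL

0.139 ng/mL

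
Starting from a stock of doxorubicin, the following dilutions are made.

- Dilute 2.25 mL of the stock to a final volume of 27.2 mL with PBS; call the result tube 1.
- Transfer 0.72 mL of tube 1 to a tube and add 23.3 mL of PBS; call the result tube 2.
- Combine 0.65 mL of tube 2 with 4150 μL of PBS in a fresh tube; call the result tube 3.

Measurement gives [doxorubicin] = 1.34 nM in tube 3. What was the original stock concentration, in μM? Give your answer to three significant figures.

Step 1: 2.25 mL brought to 27.2 mL → factor 27.2/2.25 = 12.089
Step 2: 0.72 mL + 23.3 mL = 24.02 mL total → factor 24.02/0.72 = 33.361
Step 3: 0.65 mL + 4150 μL = 4.8 mL total → factor 4.8/0.65 = 7.3846
Overall dilution factor = 12.089 × 33.361 × 7.3846 = 2978.2
Stock = 1.34 nM × 2978.2 = 3991 nM = 3.99 μM

3.99 μM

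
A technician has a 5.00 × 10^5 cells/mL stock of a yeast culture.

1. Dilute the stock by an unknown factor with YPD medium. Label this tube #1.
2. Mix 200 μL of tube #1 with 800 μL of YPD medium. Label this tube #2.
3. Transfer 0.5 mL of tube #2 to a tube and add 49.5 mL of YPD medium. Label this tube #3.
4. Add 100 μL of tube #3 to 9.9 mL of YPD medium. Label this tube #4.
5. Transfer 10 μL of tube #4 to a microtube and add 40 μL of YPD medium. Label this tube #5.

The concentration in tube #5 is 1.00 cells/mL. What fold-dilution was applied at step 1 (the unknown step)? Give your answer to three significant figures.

Step 1: unknown factor x
Step 2: 200 μL + 800 μL = 1000 μL total → factor 1000/200 = 5
Step 3: 0.5 mL + 49.5 mL = 50 mL total → factor 50/0.5 = 100
Step 4: 100 μL + 9.9 mL = 10000 μL total → factor 10000/100 = 100
Step 5: 10 μL + 40 μL = 50 μL total → factor 50/10 = 5
Product of known-step factors = 2.5 × 10^5
Overall factor = 5.00 × 10^5 cells/mL / (1.00 cells/mL) = 5 × 10^5
x = 5 × 10^5 / 2.5 × 10^5 = 2.00

2.00-fold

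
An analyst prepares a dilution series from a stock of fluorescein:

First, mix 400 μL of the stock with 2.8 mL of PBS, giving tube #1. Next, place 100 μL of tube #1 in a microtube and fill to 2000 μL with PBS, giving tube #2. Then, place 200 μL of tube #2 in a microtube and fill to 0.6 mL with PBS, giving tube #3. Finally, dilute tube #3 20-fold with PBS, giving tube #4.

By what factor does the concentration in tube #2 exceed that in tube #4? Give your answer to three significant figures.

Step 1: 400 μL + 2.8 mL = 3200 μL total → factor 3200/400 = 8
Step 2: 100 μL brought to 2000 μL → factor 2000/100 = 20
Step 3: 200 μL brought to 0.6 mL → factor 600/200 = 3
Step 4: 20-fold → factor 20
Dilution factor to tube #2 = 160; to tube #4 = 9600
[tube #2]/[tube #4] = (factor to tube #4)/(factor to tube #2) = 9600/160 = 60.0

60.0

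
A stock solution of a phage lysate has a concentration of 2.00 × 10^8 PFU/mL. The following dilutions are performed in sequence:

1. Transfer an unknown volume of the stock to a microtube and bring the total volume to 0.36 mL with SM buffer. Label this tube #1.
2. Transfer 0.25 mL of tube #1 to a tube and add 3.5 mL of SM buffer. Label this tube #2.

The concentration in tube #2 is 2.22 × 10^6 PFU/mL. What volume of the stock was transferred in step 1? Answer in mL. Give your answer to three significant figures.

0.0599 mL

Step 1: v brought to 0.36 mL → factor = 0.36 mL/v
Step 2: 0.25 mL + 3.5 mL = 3.75 mL total → factor 3.75/0.25 = 15
Product of known-step factors = 15
Overall factor = 2.00 × 10^8 PFU/mL / (2.22 × 10^6 PFU/mL) = 90.09
Step-1 factor = 90.09 / 15 = 6.006
v = 0.36 mL / 6.006 = 0.0599 mL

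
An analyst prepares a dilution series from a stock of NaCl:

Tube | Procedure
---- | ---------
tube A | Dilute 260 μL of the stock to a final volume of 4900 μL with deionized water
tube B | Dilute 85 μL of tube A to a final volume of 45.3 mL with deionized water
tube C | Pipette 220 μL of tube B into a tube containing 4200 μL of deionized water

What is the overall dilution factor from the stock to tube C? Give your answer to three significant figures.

Step 1: 260 μL brought to 4900 μL → factor 4900/260 = 18.846
Step 2: 85 μL brought to 45.3 mL → factor 45300/85 = 532.94
Step 3: 220 μL + 4200 μL = 4420 μL total → factor 4420/220 = 20.091
Overall dilution factor = 18.846 × 532.94 × 20.091 = 2.0179 × 10^5

2.02 × 10^5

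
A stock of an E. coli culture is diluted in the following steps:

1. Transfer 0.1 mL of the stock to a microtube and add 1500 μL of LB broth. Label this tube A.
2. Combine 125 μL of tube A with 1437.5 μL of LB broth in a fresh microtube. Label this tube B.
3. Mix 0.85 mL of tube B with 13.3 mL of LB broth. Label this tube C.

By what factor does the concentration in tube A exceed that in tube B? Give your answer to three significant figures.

Step 1: 0.1 mL + 1500 μL = 1.6 mL total → factor 1.6/0.1 = 16
Step 2: 125 μL + 1437.5 μL = 1562.5 μL total → factor 1562.5/125 = 12.5
Dilution factor to tube A = 16; to tube B = 200
[tube A]/[tube B] = (factor to tube B)/(factor to tube A) = 200/16 = 12.5

12.5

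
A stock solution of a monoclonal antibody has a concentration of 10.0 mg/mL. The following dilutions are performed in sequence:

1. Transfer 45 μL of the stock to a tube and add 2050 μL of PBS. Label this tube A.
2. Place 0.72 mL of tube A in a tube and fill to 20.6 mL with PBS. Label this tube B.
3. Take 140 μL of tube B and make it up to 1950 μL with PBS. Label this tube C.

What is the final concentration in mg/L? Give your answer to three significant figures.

Step 1: 45 μL + 2050 μL = 2095 μL total → factor 2095/45 = 46.556
Step 2: 0.72 mL brought to 20.6 mL → factor 20.6/0.72 = 28.611
Step 3: 140 μL brought to 1950 μL → factor 1950/140 = 13.929
Overall dilution factor = 46.556 × 28.611 × 13.929 = 18553
Final = 10.0 mg/mL / 18553 = 0.0005390 mg/mL = 0.539 mg/L

0.539 mg/L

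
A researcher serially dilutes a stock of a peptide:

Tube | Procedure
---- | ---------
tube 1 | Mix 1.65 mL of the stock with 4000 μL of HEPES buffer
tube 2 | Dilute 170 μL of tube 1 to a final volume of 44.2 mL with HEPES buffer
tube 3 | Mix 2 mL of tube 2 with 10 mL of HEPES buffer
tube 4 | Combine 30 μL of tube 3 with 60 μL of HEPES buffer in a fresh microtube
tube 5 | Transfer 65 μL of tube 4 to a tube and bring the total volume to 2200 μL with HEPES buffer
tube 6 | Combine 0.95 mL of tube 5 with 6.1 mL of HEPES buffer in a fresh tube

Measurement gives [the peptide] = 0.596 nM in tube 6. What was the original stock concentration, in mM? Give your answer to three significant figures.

2.40 mM

Step 1: 1.65 mL + 4000 μL = 5.65 mL total → factor 5.65/1.65 = 3.4242
Step 2: 170 μL brought to 44.2 mL → factor 44200/170 = 260
Step 3: 2 mL + 10 mL = 12 mL total → factor 12/2 = 6
Step 4: 30 μL + 60 μL = 90 μL total → factor 90/30 = 3
Step 5: 65 μL brought to 2200 μL → factor 2200/65 = 33.846
Step 6: 0.95 mL + 6.1 mL = 7.05 mL total → factor 7.05/0.95 = 7.4211
Overall dilution factor = 3.4242 × 260 × 6 × 3 × 33.846 × 7.4211 = 4.0252 × 10^6
Stock = 0.596 nM × 4.0252 × 10^6 = 2.399 × 10^6 nM = 2.40 mM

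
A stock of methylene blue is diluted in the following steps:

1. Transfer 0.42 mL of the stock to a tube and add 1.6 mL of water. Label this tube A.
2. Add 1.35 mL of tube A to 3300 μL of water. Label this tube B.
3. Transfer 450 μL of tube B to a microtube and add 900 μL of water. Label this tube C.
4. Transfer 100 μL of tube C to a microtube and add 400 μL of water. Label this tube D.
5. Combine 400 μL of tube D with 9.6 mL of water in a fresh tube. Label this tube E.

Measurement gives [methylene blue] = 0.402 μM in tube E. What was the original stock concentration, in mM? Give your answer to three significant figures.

2.50 mM

Step 1: 0.42 mL + 1.6 mL = 2.02 mL total → factor 2.02/0.42 = 4.8095
Step 2: 1.35 mL + 3300 μL = 4.65 mL total → factor 4.65/1.35 = 3.4444
Step 3: 450 μL + 900 μL = 1350 μL total → factor 1350/450 = 3
Step 4: 100 μL + 400 μL = 500 μL total → factor 500/100 = 5
Step 5: 400 μL + 9.6 mL = 10000 μL total → factor 10000/400 = 25
Overall dilution factor = 4.8095 × 3.4444 × 3 × 5 × 25 = 6212.3
Stock = 0.402 μM × 6212.3 = 2497 μM = 2.50 mM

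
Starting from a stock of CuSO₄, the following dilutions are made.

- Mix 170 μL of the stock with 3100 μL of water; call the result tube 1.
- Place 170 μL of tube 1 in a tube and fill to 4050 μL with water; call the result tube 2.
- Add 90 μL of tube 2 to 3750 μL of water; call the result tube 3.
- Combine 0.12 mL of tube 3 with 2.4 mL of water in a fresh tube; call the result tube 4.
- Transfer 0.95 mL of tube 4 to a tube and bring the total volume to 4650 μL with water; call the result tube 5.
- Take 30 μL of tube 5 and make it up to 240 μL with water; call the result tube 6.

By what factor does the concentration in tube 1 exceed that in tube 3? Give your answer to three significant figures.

1.02 × 10^3

Step 1: 170 μL + 3100 μL = 3270 μL total → factor 3270/170 = 19.235
Step 2: 170 μL brought to 4050 μL → factor 4050/170 = 23.824
Step 3: 90 μL + 3750 μL = 3840 μL total → factor 3840/90 = 42.667
Dilution factor to tube 1 = 19.235; to tube 3 = 19552
[tube 1]/[tube 3] = (factor to tube 3)/(factor to tube 1) = 19552/19.235 = 1.02 × 10^3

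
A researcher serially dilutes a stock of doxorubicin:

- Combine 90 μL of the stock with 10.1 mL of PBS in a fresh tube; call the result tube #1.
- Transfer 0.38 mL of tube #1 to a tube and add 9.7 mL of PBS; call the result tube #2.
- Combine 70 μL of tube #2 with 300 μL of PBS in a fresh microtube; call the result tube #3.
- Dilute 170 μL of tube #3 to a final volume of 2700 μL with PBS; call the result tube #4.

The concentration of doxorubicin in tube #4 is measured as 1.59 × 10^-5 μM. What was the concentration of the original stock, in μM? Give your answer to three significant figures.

4.01 μM

Step 1: 90 μL + 10.1 mL = 10190 μL total → factor 10190/90 = 113.22
Step 2: 0.38 mL + 9.7 mL = 10.08 mL total → factor 10.08/0.38 = 26.526
Step 3: 70 μL + 300 μL = 370 μL total → factor 370/70 = 5.2857
Step 4: 170 μL brought to 2700 μL → factor 2700/170 = 15.882
Overall dilution factor = 113.22 × 26.526 × 5.2857 × 15.882 = 2.5213 × 10^5
Stock = 1.59 × 10^-5 μM × 2.5213 × 10^5 = 4.01 μM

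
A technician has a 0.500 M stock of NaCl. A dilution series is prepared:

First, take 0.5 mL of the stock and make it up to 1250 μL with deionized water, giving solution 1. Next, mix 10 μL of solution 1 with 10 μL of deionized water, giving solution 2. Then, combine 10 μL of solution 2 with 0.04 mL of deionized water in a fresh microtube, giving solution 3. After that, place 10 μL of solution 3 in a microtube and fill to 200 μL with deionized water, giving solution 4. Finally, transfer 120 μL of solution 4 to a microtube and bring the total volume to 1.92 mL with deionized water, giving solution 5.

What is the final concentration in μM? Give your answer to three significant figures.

62.5 μM

Step 1: 0.5 mL brought to 1250 μL → factor 1.25/0.5 = 2.5
Step 2: 10 μL + 10 μL = 20 μL total → factor 20/10 = 2
Step 3: 10 μL + 0.04 mL = 50 μL total → factor 50/10 = 5
Step 4: 10 μL brought to 200 μL → factor 200/10 = 20
Step 5: 120 μL brought to 1.92 mL → factor 1920/120 = 16
Overall dilution factor = 2.5 × 2 × 5 × 20 × 16 = 8000
Final = 0.500 M / 8000 = 6.250 × 10^-5 M = 62.5 μM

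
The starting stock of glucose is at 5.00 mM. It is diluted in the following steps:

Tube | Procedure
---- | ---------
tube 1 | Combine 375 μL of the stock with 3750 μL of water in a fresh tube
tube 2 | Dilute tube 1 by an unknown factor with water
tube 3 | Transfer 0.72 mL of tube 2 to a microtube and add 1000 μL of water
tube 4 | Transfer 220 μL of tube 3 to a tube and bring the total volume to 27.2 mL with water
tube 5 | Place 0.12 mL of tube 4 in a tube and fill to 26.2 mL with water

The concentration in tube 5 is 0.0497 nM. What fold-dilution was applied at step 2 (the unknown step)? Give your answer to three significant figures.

Step 1: 375 μL + 3750 μL = 4125 μL total → factor 4125/375 = 11
Step 2: unknown factor x
Step 3: 0.72 mL + 1000 μL = 1.72 mL total → factor 1.72/0.72 = 2.3889
Step 4: 220 μL brought to 27.2 mL → factor 27200/220 = 123.64
Step 5: 0.12 mL brought to 26.2 mL → factor 26.2/0.12 = 218.33
Product of known-step factors = 7.0934 × 10^5
Overall factor = 5.00 mM / (0.0497 nM) = 1.006 × 10^8
x = 1.006 × 10^8 / 7.0934 × 10^5 = 142

142-fold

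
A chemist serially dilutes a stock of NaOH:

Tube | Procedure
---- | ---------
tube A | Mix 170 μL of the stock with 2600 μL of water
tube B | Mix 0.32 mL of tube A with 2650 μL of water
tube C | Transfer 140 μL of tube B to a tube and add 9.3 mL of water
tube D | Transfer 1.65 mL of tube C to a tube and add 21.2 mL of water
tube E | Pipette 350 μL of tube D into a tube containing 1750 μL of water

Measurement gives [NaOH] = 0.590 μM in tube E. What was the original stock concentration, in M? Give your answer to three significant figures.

Step 1: 170 μL + 2600 μL = 2770 μL total → factor 2770/170 = 16.294
Step 2: 0.32 mL + 2650 μL = 2.97 mL total → factor 2.97/0.32 = 9.2812
Step 3: 140 μL + 9.3 mL = 9440 μL total → factor 9440/140 = 67.429
Step 4: 1.65 mL + 21.2 mL = 22.85 mL total → factor 22.85/1.65 = 13.848
Step 5: 350 μL + 1750 μL = 2100 μL total → factor 2100/350 = 6
Overall dilution factor = 16.294 × 9.2812 × 67.429 × 13.848 × 6 = 8.473 × 10^5
Stock = 0.590 μM × 8.473 × 10^5 = 4.999 × 10^5 μM = 0.500 M

0.500 M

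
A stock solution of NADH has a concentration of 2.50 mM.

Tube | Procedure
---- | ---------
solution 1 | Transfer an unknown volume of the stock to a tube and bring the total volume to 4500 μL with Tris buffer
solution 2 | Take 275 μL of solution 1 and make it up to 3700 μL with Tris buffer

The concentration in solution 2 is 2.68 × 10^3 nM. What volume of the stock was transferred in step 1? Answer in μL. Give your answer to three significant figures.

Step 1: v brought to 4500 μL → factor = 4500 μL/v
Step 2: 275 μL brought to 3700 μL → factor 3700/275 = 13.455
Product of known-step factors = 13.455
Overall factor = 2.50 mM / (2.68 × 10^3 nM) = 932.84
Step-1 factor = 932.84 / 13.455 = 69.332
v = 4500 μL / 69.332 = 64.9 μL

64.9 μL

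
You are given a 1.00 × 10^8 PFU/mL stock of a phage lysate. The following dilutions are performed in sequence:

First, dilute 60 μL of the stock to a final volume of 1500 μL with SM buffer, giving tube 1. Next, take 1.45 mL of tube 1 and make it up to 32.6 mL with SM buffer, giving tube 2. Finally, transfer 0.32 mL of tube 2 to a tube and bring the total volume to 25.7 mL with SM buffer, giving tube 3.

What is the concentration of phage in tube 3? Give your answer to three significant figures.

2.22 × 10^3 PFU/mL

Step 1: 60 μL brought to 1500 μL → factor 1500/60 = 25
Step 2: 1.45 mL brought to 32.6 mL → factor 32.6/1.45 = 22.483
Step 3: 0.32 mL brought to 25.7 mL → factor 25.7/0.32 = 80.312
Overall dilution factor = 25 × 22.483 × 80.312 = 45141
Final = 1.00 × 10^8 PFU/mL / 45141 = 2.22 × 10^3 PFU/mL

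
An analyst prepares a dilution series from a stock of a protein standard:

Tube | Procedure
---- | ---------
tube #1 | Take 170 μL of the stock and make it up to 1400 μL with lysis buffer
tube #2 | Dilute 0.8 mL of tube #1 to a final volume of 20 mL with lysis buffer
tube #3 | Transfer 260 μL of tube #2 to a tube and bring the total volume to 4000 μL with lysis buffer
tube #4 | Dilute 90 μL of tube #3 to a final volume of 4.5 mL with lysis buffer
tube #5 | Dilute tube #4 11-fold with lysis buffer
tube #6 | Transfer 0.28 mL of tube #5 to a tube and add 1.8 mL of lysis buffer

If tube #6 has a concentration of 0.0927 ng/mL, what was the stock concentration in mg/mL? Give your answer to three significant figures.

1.20 mg/mL

Step 1: 170 μL brought to 1400 μL → factor 1400/170 = 8.2353
Step 2: 0.8 mL brought to 20 mL → factor 20/0.8 = 25
Step 3: 260 μL brought to 4000 μL → factor 4000/260 = 15.385
Step 4: 90 μL brought to 4.5 mL → factor 4500/90 = 50
Step 5: 11-fold → factor 11
Step 6: 0.28 mL + 1.8 mL = 2.08 mL total → factor 2.08/0.28 = 7.4286
Overall dilution factor = 8.2353 × 25 × 15.385 × 50 × 11 × 7.4286 = 1.2941 × 10^7
Stock = 0.0927 ng/mL × 1.2941 × 10^7 = 1.200 × 10^6 ng/mL = 1.20 mg/mL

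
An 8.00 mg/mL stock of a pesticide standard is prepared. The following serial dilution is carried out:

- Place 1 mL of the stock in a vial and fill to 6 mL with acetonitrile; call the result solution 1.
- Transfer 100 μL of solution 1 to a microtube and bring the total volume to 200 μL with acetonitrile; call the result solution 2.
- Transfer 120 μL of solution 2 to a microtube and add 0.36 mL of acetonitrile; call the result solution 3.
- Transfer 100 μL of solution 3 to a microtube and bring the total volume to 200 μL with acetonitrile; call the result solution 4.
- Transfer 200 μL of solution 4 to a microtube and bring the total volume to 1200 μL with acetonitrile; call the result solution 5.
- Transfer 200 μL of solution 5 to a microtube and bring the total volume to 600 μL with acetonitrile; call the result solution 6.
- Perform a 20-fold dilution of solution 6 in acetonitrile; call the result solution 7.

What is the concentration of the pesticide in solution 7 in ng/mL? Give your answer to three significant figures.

Step 1: 1 mL brought to 6 mL → factor 6/1 = 6
Step 2: 100 μL brought to 200 μL → factor 200/100 = 2
Step 3: 120 μL + 0.36 mL = 480 μL total → factor 480/120 = 4
Step 4: 100 μL brought to 200 μL → factor 200/100 = 2
Step 5: 200 μL brought to 1200 μL → factor 1200/200 = 6
Step 6: 200 μL brought to 600 μL → factor 600/200 = 3
Step 7: 20-fold → factor 20
Overall dilution factor = 6 × 2 × 4 × 2 × 6 × 3 × 20 = 34560
Final = 8.00 mg/mL / 34560 = 0.0002315 mg/mL = 231 ng/mL

231 ng/mL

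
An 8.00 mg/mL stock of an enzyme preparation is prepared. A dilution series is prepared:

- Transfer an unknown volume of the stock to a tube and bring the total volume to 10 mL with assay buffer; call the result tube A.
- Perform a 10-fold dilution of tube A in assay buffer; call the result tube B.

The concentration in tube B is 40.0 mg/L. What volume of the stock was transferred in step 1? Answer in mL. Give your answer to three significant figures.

Step 1: v brought to 10 mL → factor = 10 mL/v
Step 2: 10-fold → factor 10
Product of known-step factors = 10
Overall factor = 8.00 mg/mL / (40.0 mg/L) = 200
Step-1 factor = 200 / 10 = 20
v = 10 mL / 20 = 0.500 mL

0.500 mL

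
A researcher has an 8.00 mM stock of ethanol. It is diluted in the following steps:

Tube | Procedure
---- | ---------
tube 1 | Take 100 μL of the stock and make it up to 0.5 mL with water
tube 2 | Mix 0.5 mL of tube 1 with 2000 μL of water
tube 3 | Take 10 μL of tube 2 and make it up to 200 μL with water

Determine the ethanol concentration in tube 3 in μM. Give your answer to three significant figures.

Step 1: 100 μL brought to 0.5 mL → factor 500/100 = 5
Step 2: 0.5 mL + 2000 μL = 2.5 mL total → factor 2.5/0.5 = 5
Step 3: 10 μL brought to 200 μL → factor 200/10 = 20
Overall dilution factor = 5 × 5 × 20 = 500
Final = 8.00 mM / 500 = 0.01600 mM = 16.0 μM

16.0 μM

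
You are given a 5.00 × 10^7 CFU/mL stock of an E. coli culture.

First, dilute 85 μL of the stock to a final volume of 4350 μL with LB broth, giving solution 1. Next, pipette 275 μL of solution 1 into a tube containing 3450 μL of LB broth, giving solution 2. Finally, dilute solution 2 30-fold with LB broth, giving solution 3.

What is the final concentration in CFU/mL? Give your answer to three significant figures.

Step 1: 85 μL brought to 4350 μL → factor 4350/85 = 51.176
Step 2: 275 μL + 3450 μL = 3725 μL total → factor 3725/275 = 13.545
Step 3: 30-fold → factor 30
Overall dilution factor = 51.176 × 13.545 × 30 = 20796
Final = 5.00 × 10^7 CFU/mL / 20796 = 2.40 × 10^3 CFU/mL

2.40 × 10^3 CFU/mL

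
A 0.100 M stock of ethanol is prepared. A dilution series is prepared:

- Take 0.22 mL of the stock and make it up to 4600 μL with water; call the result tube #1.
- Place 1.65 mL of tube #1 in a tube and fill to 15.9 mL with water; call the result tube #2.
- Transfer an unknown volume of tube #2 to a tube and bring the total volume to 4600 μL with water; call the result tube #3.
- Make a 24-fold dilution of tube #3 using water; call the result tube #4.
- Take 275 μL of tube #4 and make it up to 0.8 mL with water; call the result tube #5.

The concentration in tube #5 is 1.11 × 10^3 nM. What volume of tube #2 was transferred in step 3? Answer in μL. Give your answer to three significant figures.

Step 1: 0.22 mL brought to 4600 μL → factor 4.6/0.22 = 20.909
Step 2: 1.65 mL brought to 15.9 mL → factor 15.9/1.65 = 9.6364
Step 3: v brought to 4600 μL → factor = 4600 μL/v
Step 4: 24-fold → factor 24
Step 5: 275 μL brought to 0.8 mL → factor 800/275 = 2.9091
Product of known-step factors = 14067
Overall factor = 0.100 M / (1.11 × 10^3 nM) = 90090
Step-3 factor = 90090 / 14067 = 6.4041
v = 4600 μL / 6.4041 = 718 μL

718 μL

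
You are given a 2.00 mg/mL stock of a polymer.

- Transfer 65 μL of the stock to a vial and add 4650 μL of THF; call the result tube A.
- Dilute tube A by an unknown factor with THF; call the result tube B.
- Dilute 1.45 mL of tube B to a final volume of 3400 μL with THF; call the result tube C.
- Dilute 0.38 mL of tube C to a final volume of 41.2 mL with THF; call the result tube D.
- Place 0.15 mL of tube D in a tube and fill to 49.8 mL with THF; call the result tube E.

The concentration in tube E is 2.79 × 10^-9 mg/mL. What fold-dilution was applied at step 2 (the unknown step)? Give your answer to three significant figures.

117-fold

Step 1: 65 μL + 4650 μL = 4715 μL total → factor 4715/65 = 72.538
Step 2: unknown factor x
Step 3: 1.45 mL brought to 3400 μL → factor 3.4/1.45 = 2.3448
Step 4: 0.38 mL brought to 41.2 mL → factor 41.2/0.38 = 108.42
Step 5: 0.15 mL brought to 49.8 mL → factor 49.8/0.15 = 332
Product of known-step factors = 6.1225 × 10^6
Overall factor = 2.00 mg/mL / (2.79 × 10^-9 mg/mL) = 7.1685 × 10^8
x = 7.1685 × 10^8 / 6.1225 × 10^6 = 117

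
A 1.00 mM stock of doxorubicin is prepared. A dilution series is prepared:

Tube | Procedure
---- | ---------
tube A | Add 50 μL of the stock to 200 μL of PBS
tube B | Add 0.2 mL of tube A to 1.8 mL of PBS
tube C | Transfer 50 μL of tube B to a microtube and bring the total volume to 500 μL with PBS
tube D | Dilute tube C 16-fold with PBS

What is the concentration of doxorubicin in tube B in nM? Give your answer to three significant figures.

2.00 × 10^4 nM

Step 1: 50 μL + 200 μL = 250 μL total → factor 250/50 = 5
Step 2: 0.2 mL + 1.8 mL = 2 mL total → factor 2/0.2 = 10
Dilution factor through tube B = 5 × 10 = 50
[tube B] = 1.00 mM / 50 = 0.02000 mM = 2.00 × 10^4 nM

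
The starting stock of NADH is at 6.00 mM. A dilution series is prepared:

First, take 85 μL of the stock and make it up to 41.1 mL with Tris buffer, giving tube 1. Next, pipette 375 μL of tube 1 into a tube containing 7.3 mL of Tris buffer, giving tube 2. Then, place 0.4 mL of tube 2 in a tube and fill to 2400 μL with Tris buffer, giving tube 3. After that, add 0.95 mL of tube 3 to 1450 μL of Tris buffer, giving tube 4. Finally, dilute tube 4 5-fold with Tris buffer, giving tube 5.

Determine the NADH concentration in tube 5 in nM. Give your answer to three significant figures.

Step 1: 85 μL brought to 41.1 mL → factor 41100/85 = 483.53
Step 2: 375 μL + 7.3 mL = 7675 μL total → factor 7675/375 = 20.467
Step 3: 0.4 mL brought to 2400 μL → factor 2.4/0.4 = 6
Step 4: 0.95 mL + 1450 μL = 2.4 mL total → factor 2.4/0.95 = 2.5263
Step 5: 5-fold → factor 5
Overall dilution factor = 483.53 × 20.467 × 6 × 2.5263 × 5 = 7.5003 × 10^5
Final = 6.00 mM / 7.5003 × 10^5 = 8.000 × 10^-6 mM = 8.00 nM

8.00 nM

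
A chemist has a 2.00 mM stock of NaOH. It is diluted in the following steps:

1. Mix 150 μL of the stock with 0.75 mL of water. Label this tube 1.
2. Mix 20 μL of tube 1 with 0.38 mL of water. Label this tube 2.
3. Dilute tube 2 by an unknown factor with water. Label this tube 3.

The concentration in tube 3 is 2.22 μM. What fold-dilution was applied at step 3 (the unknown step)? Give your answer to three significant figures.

Step 1: 150 μL + 0.75 mL = 900 μL total → factor 900/150 = 6
Step 2: 20 μL + 0.38 mL = 400 μL total → factor 400/20 = 20
Step 3: unknown factor x
Product of known-step factors = 120
Overall factor = 2.00 mM / (2.22 μM) = 900.9
x = 900.9 / 120 = 7.51

7.51-fold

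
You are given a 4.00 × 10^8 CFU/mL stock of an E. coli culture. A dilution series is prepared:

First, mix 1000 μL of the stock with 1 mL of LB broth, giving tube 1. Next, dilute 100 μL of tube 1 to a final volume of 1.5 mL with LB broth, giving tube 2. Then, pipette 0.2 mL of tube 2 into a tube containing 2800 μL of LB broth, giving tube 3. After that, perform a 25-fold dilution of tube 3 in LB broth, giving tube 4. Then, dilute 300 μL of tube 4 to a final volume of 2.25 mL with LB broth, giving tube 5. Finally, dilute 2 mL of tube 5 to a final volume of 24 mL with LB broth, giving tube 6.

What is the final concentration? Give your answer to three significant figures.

Step 1: 1000 μL + 1 mL = 2000 μL total → factor 2000/1000 = 2
Step 2: 100 μL brought to 1.5 mL → factor 1500/100 = 15
Step 3: 0.2 mL + 2800 μL = 3 mL total → factor 3/0.2 = 15
Step 4: 25-fold → factor 25
Step 5: 300 μL brought to 2.25 mL → factor 2250/300 = 7.5
Step 6: 2 mL brought to 24 mL → factor 24/2 = 12
Overall dilution factor = 2 × 15 × 15 × 25 × 7.5 × 12 = 1.0125 × 10^6
Final = 4.00 × 10^8 CFU/mL / 1.0125 × 10^6 = 395 CFU/mL

395 CFU/mL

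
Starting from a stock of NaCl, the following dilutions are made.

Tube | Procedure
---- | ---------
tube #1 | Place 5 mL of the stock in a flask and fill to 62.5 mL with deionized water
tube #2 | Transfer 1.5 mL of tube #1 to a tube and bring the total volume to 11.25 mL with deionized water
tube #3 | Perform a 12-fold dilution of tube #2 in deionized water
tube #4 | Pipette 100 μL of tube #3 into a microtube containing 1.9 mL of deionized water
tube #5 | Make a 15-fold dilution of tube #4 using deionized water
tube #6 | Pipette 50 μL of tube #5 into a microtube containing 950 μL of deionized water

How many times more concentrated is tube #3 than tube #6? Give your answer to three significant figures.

Step 1: 5 mL brought to 62.5 mL → factor 62.5/5 = 12.5
Step 2: 1.5 mL brought to 11.25 mL → factor 11.25/1.5 = 7.5
Step 3: 12-fold → factor 12
Step 4: 100 μL + 1.9 mL = 2000 μL total → factor 2000/100 = 20
Step 5: 15-fold → factor 15
Step 6: 50 μL + 950 μL = 1000 μL total → factor 1000/50 = 20
Dilution factor to tube #3 = 1125; to tube #6 = 6.75 × 10^6
[tube #3]/[tube #6] = (factor to tube #6)/(factor to tube #3) = 6.75 × 10^6/1125 = 6.00 × 10^3

6.00 × 10^3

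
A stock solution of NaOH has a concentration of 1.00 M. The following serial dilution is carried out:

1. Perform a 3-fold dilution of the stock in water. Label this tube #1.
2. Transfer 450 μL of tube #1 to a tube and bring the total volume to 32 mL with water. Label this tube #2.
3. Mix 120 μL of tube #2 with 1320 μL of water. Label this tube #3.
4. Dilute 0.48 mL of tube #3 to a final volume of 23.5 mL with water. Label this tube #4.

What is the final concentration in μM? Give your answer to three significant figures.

Step 1: 3-fold → factor 3
Step 2: 450 μL brought to 32 mL → factor 32000/450 = 71.111
Step 3: 120 μL + 1320 μL = 1440 μL total → factor 1440/120 = 12
Step 4: 0.48 mL brought to 23.5 mL → factor 23.5/0.48 = 48.958
Overall dilution factor = 3 × 71.111 × 12 × 48.958 = 1.2533 × 10^5
Final = 1.00 M / 1.2533 × 10^5 = 7.979 × 10^-6 M = 7.98 μM

7.98 μM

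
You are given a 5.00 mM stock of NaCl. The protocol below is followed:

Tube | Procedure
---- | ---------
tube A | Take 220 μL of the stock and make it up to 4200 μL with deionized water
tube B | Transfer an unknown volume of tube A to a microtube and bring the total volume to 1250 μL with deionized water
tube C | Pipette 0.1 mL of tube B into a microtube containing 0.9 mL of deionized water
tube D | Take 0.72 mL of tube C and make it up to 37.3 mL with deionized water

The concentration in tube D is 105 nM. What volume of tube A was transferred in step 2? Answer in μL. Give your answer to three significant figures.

260 μL

Step 1: 220 μL brought to 4200 μL → factor 4200/220 = 19.091
Step 2: v brought to 1250 μL → factor = 1250 μL/v
Step 3: 0.1 mL + 0.9 mL = 1 mL total → factor 1/0.1 = 10
Step 4: 0.72 mL brought to 37.3 mL → factor 37.3/0.72 = 51.806
Product of known-step factors = 9890.2
Overall factor = 5.00 mM / (105 nM) = 47619
Step-2 factor = 47619 / 9890.2 = 4.8148
v = 1250 μL / 4.8148 = 260 μL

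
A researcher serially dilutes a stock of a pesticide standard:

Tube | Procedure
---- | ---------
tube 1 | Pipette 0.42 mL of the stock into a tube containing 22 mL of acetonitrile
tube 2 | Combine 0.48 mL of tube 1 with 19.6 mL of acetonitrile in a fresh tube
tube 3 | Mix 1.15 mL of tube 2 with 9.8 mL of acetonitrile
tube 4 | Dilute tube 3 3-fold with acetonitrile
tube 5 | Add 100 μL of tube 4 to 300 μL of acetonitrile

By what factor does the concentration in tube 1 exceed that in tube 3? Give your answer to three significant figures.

398

Step 1: 0.42 mL + 22 mL = 22.42 mL total → factor 22.42/0.42 = 53.381
Step 2: 0.48 mL + 19.6 mL = 20.08 mL total → factor 20.08/0.48 = 41.833
Step 3: 1.15 mL + 9.8 mL = 10.95 mL total → factor 10.95/1.15 = 9.5217
Dilution factor to tube 1 = 53.381; to tube 3 = 21263
[tube 1]/[tube 3] = (factor to tube 3)/(factor to tube 1) = 21263/53.381 = 398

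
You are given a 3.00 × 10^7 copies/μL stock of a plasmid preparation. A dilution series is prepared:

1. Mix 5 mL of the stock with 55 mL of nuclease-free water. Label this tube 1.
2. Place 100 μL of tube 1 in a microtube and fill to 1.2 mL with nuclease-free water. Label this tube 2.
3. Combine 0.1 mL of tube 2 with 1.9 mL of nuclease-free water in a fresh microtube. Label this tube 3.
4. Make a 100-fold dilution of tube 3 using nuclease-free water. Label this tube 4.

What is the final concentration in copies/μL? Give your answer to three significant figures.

104 copies/μL

Step 1: 5 mL + 55 mL = 60 mL total → factor 60/5 = 12
Step 2: 100 μL brought to 1.2 mL → factor 1200/100 = 12
Step 3: 0.1 mL + 1.9 mL = 2 mL total → factor 2/0.1 = 20
Step 4: 100-fold → factor 100
Overall dilution factor = 12 × 12 × 20 × 100 = 2.88 × 10^5
Final = 3.00 × 10^7 copies/μL / 2.88 × 10^5 = 104 copies/μL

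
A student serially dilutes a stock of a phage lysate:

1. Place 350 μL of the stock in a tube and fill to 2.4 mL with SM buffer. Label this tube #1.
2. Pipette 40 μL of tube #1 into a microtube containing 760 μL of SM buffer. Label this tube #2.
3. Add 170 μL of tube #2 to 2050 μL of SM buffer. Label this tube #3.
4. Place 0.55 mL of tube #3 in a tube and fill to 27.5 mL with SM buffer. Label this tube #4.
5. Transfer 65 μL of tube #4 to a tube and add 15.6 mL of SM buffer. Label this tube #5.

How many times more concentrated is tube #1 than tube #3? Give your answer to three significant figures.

261

Step 1: 350 μL brought to 2.4 mL → factor 2400/350 = 6.8571
Step 2: 40 μL + 760 μL = 800 μL total → factor 800/40 = 20
Step 3: 170 μL + 2050 μL = 2220 μL total → factor 2220/170 = 13.059
Dilution factor to tube #1 = 6.8571; to tube #3 = 1790.9
[tube #1]/[tube #3] = (factor to tube #3)/(factor to tube #1) = 1790.9/6.8571 = 261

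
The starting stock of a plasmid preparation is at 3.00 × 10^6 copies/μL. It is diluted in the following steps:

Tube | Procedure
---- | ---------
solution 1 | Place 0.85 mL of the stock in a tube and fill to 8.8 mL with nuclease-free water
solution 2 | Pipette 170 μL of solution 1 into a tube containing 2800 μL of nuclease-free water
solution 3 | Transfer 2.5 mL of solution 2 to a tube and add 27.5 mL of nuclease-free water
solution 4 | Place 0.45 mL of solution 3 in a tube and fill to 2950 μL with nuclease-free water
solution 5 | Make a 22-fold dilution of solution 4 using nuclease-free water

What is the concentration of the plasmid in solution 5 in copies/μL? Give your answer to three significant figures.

Step 1: 0.85 mL brought to 8.8 mL → factor 8.8/0.85 = 10.353
Step 2: 170 μL + 2800 μL = 2970 μL total → factor 2970/170 = 17.471
Step 3: 2.5 mL + 27.5 mL = 30 mL total → factor 30/2.5 = 12
Step 4: 0.45 mL brought to 2950 μL → factor 2.95/0.45 = 6.5556
Step 5: 22-fold → factor 22
Dilution factor through solution 5 = 10.353 × 17.471 × 12 × 6.5556 × 22 = 3.1303 × 10^5
[solution 5] = 3.00 × 10^6 copies/μL / 3.1303 × 10^5 = 9.58 copies/μL

9.58 copies/μL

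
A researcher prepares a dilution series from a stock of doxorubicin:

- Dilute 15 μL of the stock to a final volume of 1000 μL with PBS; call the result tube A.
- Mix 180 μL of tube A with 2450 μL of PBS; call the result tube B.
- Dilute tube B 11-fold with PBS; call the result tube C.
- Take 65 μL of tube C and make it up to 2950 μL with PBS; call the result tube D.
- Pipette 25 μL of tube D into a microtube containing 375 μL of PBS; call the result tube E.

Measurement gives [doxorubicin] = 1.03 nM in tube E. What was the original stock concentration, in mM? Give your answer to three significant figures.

8.01 mM

Step 1: 15 μL brought to 1000 μL → factor 1000/15 = 66.667
Step 2: 180 μL + 2450 μL = 2630 μL total → factor 2630/180 = 14.611
Step 3: 11-fold → factor 11
Step 4: 65 μL brought to 2950 μL → factor 2950/65 = 45.385
Step 5: 25 μL + 375 μL = 400 μL total → factor 400/25 = 16
Overall dilution factor = 66.667 × 14.611 × 11 × 45.385 × 16 = 7.7806 × 10^6
Stock = 1.03 nM × 7.7806 × 10^6 = 8.014 × 10^6 nM = 8.01 mM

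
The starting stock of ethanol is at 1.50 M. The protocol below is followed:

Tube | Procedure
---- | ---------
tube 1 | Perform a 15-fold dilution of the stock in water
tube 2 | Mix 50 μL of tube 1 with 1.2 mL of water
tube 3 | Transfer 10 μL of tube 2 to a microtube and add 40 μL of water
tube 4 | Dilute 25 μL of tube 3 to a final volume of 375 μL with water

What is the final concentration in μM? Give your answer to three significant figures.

Step 1: 15-fold → factor 15
Step 2: 50 μL + 1.2 mL = 1250 μL total → factor 1250/50 = 25
Step 3: 10 μL + 40 μL = 50 μL total → factor 50/10 = 5
Step 4: 25 μL brought to 375 μL → factor 375/25 = 15
Overall dilution factor = 15 × 25 × 5 × 15 = 28125
Final = 1.50 M / 28125 = 5.333 × 10^-5 M = 53.3 μM

53.3 μM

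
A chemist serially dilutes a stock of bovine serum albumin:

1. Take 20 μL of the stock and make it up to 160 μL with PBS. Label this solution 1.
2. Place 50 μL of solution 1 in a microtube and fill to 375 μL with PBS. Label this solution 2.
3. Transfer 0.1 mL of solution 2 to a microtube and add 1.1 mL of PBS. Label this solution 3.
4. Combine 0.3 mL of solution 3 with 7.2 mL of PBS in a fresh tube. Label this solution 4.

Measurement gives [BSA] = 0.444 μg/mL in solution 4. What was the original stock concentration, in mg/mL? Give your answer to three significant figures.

7.99 mg/mL

Step 1: 20 μL brought to 160 μL → factor 160/20 = 8
Step 2: 50 μL brought to 375 μL → factor 375/50 = 7.5
Step 3: 0.1 mL + 1.1 mL = 1.2 mL total → factor 1.2/0.1 = 12
Step 4: 0.3 mL + 7.2 mL = 7.5 mL total → factor 7.5/0.3 = 25
Overall dilution factor = 8 × 7.5 × 12 × 25 = 18000
Stock = 0.444 μg/mL × 18000 = 7992 μg/mL = 7.99 mg/mL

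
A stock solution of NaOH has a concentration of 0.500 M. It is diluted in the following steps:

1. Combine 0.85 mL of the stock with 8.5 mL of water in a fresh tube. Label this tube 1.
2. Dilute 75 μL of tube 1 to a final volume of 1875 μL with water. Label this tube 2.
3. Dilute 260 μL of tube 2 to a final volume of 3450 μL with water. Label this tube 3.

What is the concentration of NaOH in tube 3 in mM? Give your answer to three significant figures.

0.137 mM

Step 1: 0.85 mL + 8.5 mL = 9.35 mL total → factor 9.35/0.85 = 11
Step 2: 75 μL brought to 1875 μL → factor 1875/75 = 25
Step 3: 260 μL brought to 3450 μL → factor 3450/260 = 13.269
Overall dilution factor = 11 × 25 × 13.269 = 3649
Final = 0.500 M / 3649 = 0.0001370 M = 0.137 mM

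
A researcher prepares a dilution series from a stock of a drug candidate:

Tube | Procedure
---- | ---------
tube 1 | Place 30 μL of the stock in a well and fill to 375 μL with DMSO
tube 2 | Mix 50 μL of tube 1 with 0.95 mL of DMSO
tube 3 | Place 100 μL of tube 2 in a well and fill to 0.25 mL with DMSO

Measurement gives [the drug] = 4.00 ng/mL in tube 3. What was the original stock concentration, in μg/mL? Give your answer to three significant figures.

Step 1: 30 μL brought to 375 μL → factor 375/30 = 12.5
Step 2: 50 μL + 0.95 mL = 1000 μL total → factor 1000/50 = 20
Step 3: 100 μL brought to 0.25 mL → factor 250/100 = 2.5
Overall dilution factor = 12.5 × 20 × 2.5 = 625
Stock = 4.00 ng/mL × 625 = 2500 ng/mL = 2.50 μg/mL

2.50 μg/mL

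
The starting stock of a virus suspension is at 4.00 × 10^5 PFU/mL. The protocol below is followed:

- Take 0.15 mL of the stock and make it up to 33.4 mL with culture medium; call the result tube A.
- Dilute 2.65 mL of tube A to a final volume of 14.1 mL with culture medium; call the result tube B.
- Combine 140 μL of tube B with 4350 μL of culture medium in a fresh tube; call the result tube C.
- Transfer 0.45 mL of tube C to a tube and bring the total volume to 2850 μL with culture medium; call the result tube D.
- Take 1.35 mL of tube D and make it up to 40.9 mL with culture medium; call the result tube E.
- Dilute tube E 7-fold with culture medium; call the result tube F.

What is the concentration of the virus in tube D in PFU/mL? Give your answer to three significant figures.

Step 1: 0.15 mL brought to 33.4 mL → factor 33.4/0.15 = 222.67
Step 2: 2.65 mL brought to 14.1 mL → factor 14.1/2.65 = 5.3208
Step 3: 140 μL + 4350 μL = 4490 μL total → factor 4490/140 = 32.071
Step 4: 0.45 mL brought to 2850 μL → factor 2.85/0.45 = 6.3333
Dilution factor through tube D = 222.67 × 5.3208 × 32.071 × 6.3333 = 2.4065 × 10^5
[tube D] = 4.00 × 10^5 PFU/mL / 2.4065 × 10^5 = 1.66 PFU/mL

1.66 PFU/mL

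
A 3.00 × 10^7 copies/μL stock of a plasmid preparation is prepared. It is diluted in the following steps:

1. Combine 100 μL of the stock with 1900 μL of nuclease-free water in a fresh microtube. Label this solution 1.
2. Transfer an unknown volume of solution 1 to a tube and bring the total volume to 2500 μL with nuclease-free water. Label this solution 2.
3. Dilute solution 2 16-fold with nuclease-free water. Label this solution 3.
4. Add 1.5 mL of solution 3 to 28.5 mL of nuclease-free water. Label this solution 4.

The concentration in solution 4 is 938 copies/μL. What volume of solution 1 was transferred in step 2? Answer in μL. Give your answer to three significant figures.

500 μL

Step 1: 100 μL + 1900 μL = 2000 μL total → factor 2000/100 = 20
Step 2: v brought to 2500 μL → factor = 2500 μL/v
Step 3: 16-fold → factor 16
Step 4: 1.5 mL + 28.5 mL = 30 mL total → factor 30/1.5 = 20
Product of known-step factors = 6400
Overall factor = 3.00 × 10^7 copies/μL / (938 copies/μL) = 31983
Step-2 factor = 31983 / 6400 = 4.9973
v = 2500 μL / 4.9973 = 500 μL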